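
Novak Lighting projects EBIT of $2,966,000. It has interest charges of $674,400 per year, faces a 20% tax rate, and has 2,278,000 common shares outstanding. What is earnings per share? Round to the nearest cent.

$0.80

Pre-tax income = $2,966,000 − $674,400.00 = $2,291,600.00.
After tax at 20%: net income = $2,291,600.00 × 0.80 = $1,833,280.00.
Per share: $1,833,280.00 / 2,278,000 shares = $0.80.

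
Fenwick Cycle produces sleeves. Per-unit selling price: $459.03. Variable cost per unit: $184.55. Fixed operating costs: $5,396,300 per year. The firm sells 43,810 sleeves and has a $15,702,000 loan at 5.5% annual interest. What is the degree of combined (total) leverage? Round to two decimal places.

Contribution at this volume is 43,810 × $274.48 = $12,024,968.80.
Operating income = contribution − fixed costs = $12,024,968.80 − $5,396,300 = $6,628,668.80. Interest = $863,610.00, so EBIT − I = $5,765,058.80.
Degree of total leverage = total CM / (EBIT − interest) = $12,024,968.80 / $5,765,058.80 = 2.0858.

2.09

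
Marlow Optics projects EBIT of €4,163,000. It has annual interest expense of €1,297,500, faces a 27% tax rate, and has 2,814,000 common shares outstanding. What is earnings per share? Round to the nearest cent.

€0.74

Interest = €1,297,500.00, so EBT = €4,163,000 − €1,297,500.00 = €2,865,500.00.
Net income = €2,865,500.00 × (1 − 0.27) = €2,091,815.00.
Per share: €2,091,815.00 / 2,814,000 shares = €0.74.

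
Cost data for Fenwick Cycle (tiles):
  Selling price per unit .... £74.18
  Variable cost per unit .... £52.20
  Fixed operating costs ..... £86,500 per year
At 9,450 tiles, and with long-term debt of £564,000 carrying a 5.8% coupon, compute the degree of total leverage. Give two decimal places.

2.35

Contribution at this volume is 9,450 × £21.98 = £207,711.00.
Operating income = contribution − fixed costs = £207,711.00 − £86,500 = £121,211.00. Interest = £32,712.00.
DOL = £207,711.00 ÷ £121,211.00 = 1.7136; DFL = £121,211.00 ÷ £88,499.00 = 1.3696.
DCL = DOL × DFL = 1.7136 × 1.3696 = 2.3469.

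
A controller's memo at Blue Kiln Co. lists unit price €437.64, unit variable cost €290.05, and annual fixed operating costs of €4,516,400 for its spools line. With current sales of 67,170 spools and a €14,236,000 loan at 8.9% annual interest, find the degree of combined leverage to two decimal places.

Contribution at this volume is 67,170 × €147.59 = €9,913,620.30.
Subtracting fixed costs: EBIT = €9,913,620.30 − €4,516,400 = €5,397,220.30. Interest = €1,267,004.00.
DOL = €9,913,620.30 ÷ €5,397,220.30 = 1.8368; DFL = €5,397,220.30 ÷ €4,130,216.30 = 1.3068.
DCL = DOL × DFL = 1.8368 × 1.3068 = 2.4003.

2.40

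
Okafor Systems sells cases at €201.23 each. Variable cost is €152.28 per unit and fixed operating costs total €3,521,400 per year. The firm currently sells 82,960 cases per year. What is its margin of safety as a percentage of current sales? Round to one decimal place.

Contribution margin per unit = €201.23 − €152.28 = €48.95. Break-even units = €3,521,400 ÷ €48.95 = 71,938.71; break-even revenue = 71,938.71 × €201.23 = €14,476,227.21.
Current sales = 82,960 × €201.23 = €16,694,040.80.
Margin of safety = (€16,694,040.80 − €14,476,227.21) ÷ €16,694,040.80 = 13.3%.

13.3%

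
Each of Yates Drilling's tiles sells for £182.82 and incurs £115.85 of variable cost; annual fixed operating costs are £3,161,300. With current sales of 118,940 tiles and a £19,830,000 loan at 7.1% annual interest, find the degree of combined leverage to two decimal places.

2.35

Contribution at this volume is 118,940 × £66.97 = £7,965,411.80.
Subtracting fixed costs: EBIT = £7,965,411.80 − £3,161,300 = £4,804,111.80. Interest = £1,407,930.00, so EBIT − I = £3,396,181.80.
Degree of total leverage = total CM / (EBIT − interest) = £7,965,411.80 / £3,396,181.80 = 2.3454.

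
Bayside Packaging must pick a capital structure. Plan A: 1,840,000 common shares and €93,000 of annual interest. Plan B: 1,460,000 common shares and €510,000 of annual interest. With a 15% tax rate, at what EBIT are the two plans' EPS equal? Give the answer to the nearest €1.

€2,112,158

At indifference, (EBIT − 93,000)(1 − t)/1,840,000 = (EBIT − 510,000)(1 − t)/1,460,000.
The (1 − t) factor cancels: (EBIT − 93,000) × 1,460,000 = (EBIT − 510,000) × 1,840,000.
Solving, EBIT = (510,000·1,840,000 − 93,000·1,460,000) / (1,840,000 − 1,460,000) = 802,620,000,000 / 380,000 = 2,112,157.89.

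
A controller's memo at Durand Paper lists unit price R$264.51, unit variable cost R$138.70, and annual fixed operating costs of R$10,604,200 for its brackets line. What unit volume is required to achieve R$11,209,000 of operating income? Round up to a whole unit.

173,383 brackets

Each unit contributes R$264.51 − R$138.70 = R$125.81.
Units = (FC + target) / CM = (R$10,604,200 + R$11,209,000) / R$125.81 = 173,382.08, so 173,383 brackets.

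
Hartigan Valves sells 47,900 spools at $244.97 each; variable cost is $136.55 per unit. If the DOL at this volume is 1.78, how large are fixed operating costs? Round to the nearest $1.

Total contribution margin = 47,900 × $108.42 = $5,193,318.00.
DOL = contribution / EBIT, so EBIT = $5,193,318.00 / 1.78 = $2,917,594.38.
And FC = contribution − EBIT = $5,193,318.00 − $2,917,594.38 = $2,275,724.

$2,275,724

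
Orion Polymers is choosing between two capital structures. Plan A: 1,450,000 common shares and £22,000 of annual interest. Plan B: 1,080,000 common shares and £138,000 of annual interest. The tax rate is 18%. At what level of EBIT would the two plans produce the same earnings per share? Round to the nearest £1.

At indifference, (EBIT − 22,000)(1 − t)/1,450,000 = (EBIT − 138,000)(1 − t)/1,080,000.
Cancelling (1 − t) and cross-multiplying: 1,080,000·(EBIT − 22,000) = 1,450,000·(EBIT − 138,000).
Solving, EBIT = (138,000·1,450,000 − 22,000·1,080,000) / (1,450,000 − 1,080,000) = 176,340,000,000 / 370,000 = 476,594.59.

£476,595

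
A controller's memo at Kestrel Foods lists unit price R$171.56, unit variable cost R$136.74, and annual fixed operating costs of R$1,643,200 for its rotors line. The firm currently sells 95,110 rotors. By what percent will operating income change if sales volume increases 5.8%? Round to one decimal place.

Total contribution margin = 95,110 × R$34.82 = R$3,311,730.20.
Operating income = contribution − fixed costs = R$3,311,730.20 − R$1,643,200 = R$1,668,530.20.
DOL = contribution ÷ EBIT = R$3,311,730.20 ÷ R$1,668,530.20 = 1.9848.
So EBIT moves 1.9848 × (+5.8%) = +11.5%.

+11.5%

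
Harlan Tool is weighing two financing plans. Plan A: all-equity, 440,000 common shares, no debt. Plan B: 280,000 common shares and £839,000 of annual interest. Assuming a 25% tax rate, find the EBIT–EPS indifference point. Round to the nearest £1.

Set EPS_A = EPS_B: (EBIT − £0)(1 − 0.25) ÷ 440,000 = (EBIT − £839,000)(1 − 0.25) ÷ 280,000.
The (1 − t) factor cancels: (EBIT − 0) × 280,000 = (EBIT − 839,000) × 440,000.
EBIT × (440,000 − 280,000) = 839,000 × 440,000 − 0 × 280,000 = 369,160,000,000, so EBIT = 369,160,000,000 ÷ 160,000 = 2,307,250.00.

£2,307,250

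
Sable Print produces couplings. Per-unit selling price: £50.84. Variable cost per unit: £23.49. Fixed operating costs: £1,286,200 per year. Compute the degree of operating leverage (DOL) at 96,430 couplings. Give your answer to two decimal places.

Contribution at this volume is 96,430 × £27.35 = £2,637,360.50.
EBIT = £2,637,360.50 − £1,286,200 = £1,351,160.50.
So DOL = total CM / EBIT = £2,637,360.50 / £1,351,160.50 = 1.9519.

1.95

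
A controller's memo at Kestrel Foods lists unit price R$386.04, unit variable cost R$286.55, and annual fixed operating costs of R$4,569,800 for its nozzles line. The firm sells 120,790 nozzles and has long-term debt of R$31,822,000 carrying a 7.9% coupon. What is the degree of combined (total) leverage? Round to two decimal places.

Total contribution margin = 120,790 × R$99.49 = R$12,017,397.10.
Operating income = contribution − fixed costs = R$12,017,397.10 − R$4,569,800 = R$7,447,597.10. Interest = R$2,513,938.00, so EBIT − I = R$4,933,659.10.
Degree of total leverage = total CM / (EBIT − interest) = R$12,017,397.10 / R$4,933,659.10 = 2.4358.

2.44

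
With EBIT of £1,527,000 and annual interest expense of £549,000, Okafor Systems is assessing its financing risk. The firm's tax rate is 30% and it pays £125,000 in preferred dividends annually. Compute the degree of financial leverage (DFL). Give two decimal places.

1.91

Interest = £549,000.00.
Preferred dividends grossed up pre-tax: £125,000 / (1 − 0.30) = £178,571.43.
DFL = EBIT ÷ [EBIT − I − D_p/(1−t)] = £1,527,000 ÷ [£1,527,000 − £549,000.00 − £178,571.43] = £1,527,000 ÷ £799,428.57 = 1.9101.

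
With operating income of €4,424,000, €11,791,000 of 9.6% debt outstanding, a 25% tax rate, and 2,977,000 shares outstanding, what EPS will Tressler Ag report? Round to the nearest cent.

€0.83

Interest = €1,131,936.00, so EBT = €4,424,000 − €1,131,936.00 = €3,292,064.00.
Net income = €3,292,064.00 × (1 − 0.25) = €2,469,048.00.
EPS = €2,469,048.00 ÷ 2,977,000 = €0.83.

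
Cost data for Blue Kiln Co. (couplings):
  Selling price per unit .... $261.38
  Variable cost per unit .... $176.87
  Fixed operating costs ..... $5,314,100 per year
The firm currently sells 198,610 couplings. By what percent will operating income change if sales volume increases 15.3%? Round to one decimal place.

Total contribution margin = 198,610 × $84.51 = $16,784,531.10.
Subtracting fixed costs: EBIT = $16,784,531.10 − $5,314,100 = $11,470,431.10.
DOL = contribution ÷ EBIT = $16,784,531.10 ÷ $11,470,431.10 = 1.4633.
Operating income changes by 1.4633 × +15.3% = +22.4%.

+22.4%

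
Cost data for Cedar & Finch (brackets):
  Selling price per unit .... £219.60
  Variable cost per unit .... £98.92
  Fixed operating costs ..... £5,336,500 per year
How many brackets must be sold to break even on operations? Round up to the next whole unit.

44,221 brackets

Unit CM = price − variable cost = £219.60 − £98.92 = £120.68.
Break-even volume = fixed costs ÷ CM per unit = £5,336,500 ÷ £120.68 = 44,220.25, so 44,221 brackets.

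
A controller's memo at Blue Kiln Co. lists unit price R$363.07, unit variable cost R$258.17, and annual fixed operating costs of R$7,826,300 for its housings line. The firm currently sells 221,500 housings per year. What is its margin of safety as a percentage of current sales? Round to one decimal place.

66.3%

Each unit contributes R$363.07 − R$258.17 = R$104.90. Break-even units = R$7,826,300 ÷ R$104.90 = 74,607.24; break-even revenue = 74,607.24 × R$363.07 = R$27,087,652.44.
Actual sales revenue = 221,500 × R$363.07 = R$80,420,005.00.
Margin of safety = (R$80,420,005.00 − R$27,087,652.44) ÷ R$80,420,005.00 = 66.3%.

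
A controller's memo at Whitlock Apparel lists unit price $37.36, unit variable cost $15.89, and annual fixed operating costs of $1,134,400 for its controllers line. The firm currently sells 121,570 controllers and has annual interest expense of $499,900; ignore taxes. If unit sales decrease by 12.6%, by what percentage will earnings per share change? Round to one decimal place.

At 121,570 units, contribution = 121,570 × $21.47 = $2,610,107.90.
Operating income = contribution − fixed costs = $2,610,107.90 − $1,134,400 = $1,475,707.90.
After interest of $499,900.00, pre-tax earnings = $975,807.90.
DCL = total CM / (EBIT − I) = $2,610,107.90 / $975,807.90 = 2.6748.
EPS therefore changes by 2.6748 × (-12.6%) = -33.7%.

-33.7%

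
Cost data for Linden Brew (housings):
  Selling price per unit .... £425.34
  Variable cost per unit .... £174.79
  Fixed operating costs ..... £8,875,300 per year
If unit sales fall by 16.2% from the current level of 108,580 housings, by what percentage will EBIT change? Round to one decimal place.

Total contribution margin = 108,580 × £250.55 = £27,204,719.00.
Operating income = contribution − fixed costs = £27,204,719.00 − £8,875,300 = £18,329,419.00.
DOL = contribution ÷ EBIT = £27,204,719.00 ÷ £18,329,419.00 = 1.4842.
%ΔEBIT = DOL × %ΔSales = 1.4842 × -16.2% = -24.0%.

-24.0%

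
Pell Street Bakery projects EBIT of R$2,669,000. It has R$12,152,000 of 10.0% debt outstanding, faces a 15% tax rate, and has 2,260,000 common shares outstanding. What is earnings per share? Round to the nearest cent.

Interest = R$1,215,200.00, so EBT = R$2,669,000 − R$1,215,200.00 = R$1,453,800.00.
After tax at 15%: net income = R$1,453,800.00 × 0.85 = R$1,235,730.00.
EPS = R$1,235,730.00 ÷ 2,260,000 = R$0.55.

R$0.55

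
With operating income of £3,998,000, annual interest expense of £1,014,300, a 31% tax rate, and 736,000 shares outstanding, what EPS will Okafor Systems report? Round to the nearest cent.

Pre-tax income = £3,998,000 − £1,014,300.00 = £2,983,700.00.
Net income = £2,983,700.00 × (1 − 0.31) = £2,058,753.00.
Per share: £2,058,753.00 / 736,000 shares = £2.80.

£2.80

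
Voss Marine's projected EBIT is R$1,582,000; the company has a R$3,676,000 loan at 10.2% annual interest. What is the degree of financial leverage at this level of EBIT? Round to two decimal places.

Interest = R$374,952.00.
Degree of financial leverage = EBIT / (EBIT − interest) = R$1,582,000 / R$1,207,048.00 = 1.3106.

1.31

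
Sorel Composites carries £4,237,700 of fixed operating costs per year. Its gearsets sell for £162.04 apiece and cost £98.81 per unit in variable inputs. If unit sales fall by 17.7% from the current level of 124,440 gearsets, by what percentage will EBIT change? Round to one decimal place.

-38.4%

Total contribution margin = 124,440 × £63.23 = £7,868,341.20.
EBIT = £7,868,341.20 − £4,237,700 = £3,630,641.20.
Degree of operating leverage = £7,868,341.20 / £3,630,641.20 = 2.1672.
%ΔEBIT = DOL × %ΔSales = 2.1672 × -17.7% = -38.4%.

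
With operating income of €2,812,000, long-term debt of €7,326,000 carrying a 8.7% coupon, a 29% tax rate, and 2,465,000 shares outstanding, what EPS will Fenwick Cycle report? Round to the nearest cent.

Interest = €637,362.00, so EBT = €2,812,000 − €637,362.00 = €2,174,638.00.
Net income = €2,174,638.00 × (1 − 0.29) = €1,543,992.98.
EPS = €1,543,992.98 ÷ 2,465,000 = €0.63.

€0.63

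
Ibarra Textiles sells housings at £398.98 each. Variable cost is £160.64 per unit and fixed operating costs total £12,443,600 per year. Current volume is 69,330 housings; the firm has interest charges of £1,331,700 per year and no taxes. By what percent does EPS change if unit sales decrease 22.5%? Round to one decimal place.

-135.3%

At 69,330 units, contribution = 69,330 × £238.34 = £16,524,112.20.
EBIT = £16,524,112.20 − £12,443,600 = £4,080,512.20.
After interest of £1,331,700.00, pre-tax earnings = £2,748,812.20.
DCL = total CM / (EBIT − I) = £16,524,112.20 / £2,748,812.20 = 6.0114.
EPS therefore changes by 6.0114 × (-22.5%) = -135.3%.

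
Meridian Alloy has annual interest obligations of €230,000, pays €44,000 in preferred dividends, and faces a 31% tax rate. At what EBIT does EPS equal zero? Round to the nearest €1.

Preferred dividends are paid after tax, so their pre-tax equivalent is €44,000 ÷ (1 − 0.31) = €63,768.12.
Financial break-even EBIT = interest + D_p ÷ (1 − t) = €230,000 + €63,768.12 = €293,768.12.

€293,768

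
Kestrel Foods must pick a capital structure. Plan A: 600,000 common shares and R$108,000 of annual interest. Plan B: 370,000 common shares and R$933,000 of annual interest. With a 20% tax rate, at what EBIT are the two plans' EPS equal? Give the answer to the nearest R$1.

Set EPS_A = EPS_B: (EBIT − R$108,000)(1 − 0.20) ÷ 600,000 = (EBIT − R$933,000)(1 − 0.20) ÷ 370,000.
The (1 − t) factor cancels: (EBIT − 108,000) × 370,000 = (EBIT − 933,000) × 600,000.
EBIT × (600,000 − 370,000) = 933,000 × 600,000 − 108,000 × 370,000 = 519,840,000,000, so EBIT = 519,840,000,000 ÷ 230,000 = 2,260,173.91.

R$2,260,174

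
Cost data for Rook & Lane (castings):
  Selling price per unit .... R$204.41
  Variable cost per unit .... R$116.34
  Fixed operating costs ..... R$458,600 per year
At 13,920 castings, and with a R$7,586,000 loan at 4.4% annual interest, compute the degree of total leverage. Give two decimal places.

2.83

At 13,920 units, contribution = 13,920 × R$88.07 = R$1,225,934.40.
Operating income = contribution − fixed costs = R$1,225,934.40 − R$458,600 = R$767,334.40. Interest = R$333,784.00.
DOL = R$1,225,934.40 ÷ R$767,334.40 = 1.5977; DFL = R$767,334.40 ÷ R$433,550.40 = 1.7699.
Combined leverage = 1.5977 × 1.7699 = 2.8278.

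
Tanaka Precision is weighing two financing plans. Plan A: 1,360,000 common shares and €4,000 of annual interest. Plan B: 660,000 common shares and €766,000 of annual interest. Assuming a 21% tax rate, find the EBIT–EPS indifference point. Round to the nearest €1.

€1,484,457

Set EPS_A = EPS_B: (EBIT − €4,000)(1 − 0.21) ÷ 1,360,000 = (EBIT − €766,000)(1 − 0.21) ÷ 660,000.
The (1 − t) factor cancels: (EBIT − 4,000) × 660,000 = (EBIT − 766,000) × 1,360,000.
EBIT × (1,360,000 − 660,000) = 766,000 × 1,360,000 − 4,000 × 660,000 = 1,039,120,000,000, so EBIT = 1,039,120,000,000 ÷ 700,000 = 1,484,457.14.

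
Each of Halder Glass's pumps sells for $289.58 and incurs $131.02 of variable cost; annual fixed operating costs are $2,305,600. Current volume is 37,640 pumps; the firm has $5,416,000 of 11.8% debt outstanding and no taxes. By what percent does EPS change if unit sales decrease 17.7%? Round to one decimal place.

Total contribution margin = 37,640 × $158.56 = $5,968,198.40.
EBIT = $5,968,198.40 − $2,305,600 = $3,662,598.40.
Interest = $639,088.00, so EBIT − I = $3,023,510.40.
DCL = total CM / (EBIT − I) = $5,968,198.40 / $3,023,510.40 = 1.9739.
%ΔEPS = DCL × %ΔSales = 1.9739 × -17.7% = -34.9%.

-34.9%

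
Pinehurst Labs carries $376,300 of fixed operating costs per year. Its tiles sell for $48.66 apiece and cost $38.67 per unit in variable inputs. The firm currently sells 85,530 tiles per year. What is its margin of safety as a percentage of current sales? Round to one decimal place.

Each unit contributes $48.66 − $38.67 = $9.99. Break-even units = $376,300 ÷ $9.99 = 37,667.67; break-even revenue = 37,667.67 × $48.66 = $1,832,908.71.
Actual sales revenue = 85,530 × $48.66 = $4,161,889.80.
Margin of safety = ($4,161,889.80 − $1,832,908.71) ÷ $4,161,889.80 = 56.0%.

56.0%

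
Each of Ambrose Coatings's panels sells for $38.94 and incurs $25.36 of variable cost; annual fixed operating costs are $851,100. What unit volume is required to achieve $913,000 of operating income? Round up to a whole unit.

129,905 panels

Unit CM = price − variable cost = $38.94 − $25.36 = $13.58.
Required volume = (fixed costs + target profit) ÷ CM = ($851,100 + $913,000) ÷ $13.58 = 129,904.27, so 129,905 panels.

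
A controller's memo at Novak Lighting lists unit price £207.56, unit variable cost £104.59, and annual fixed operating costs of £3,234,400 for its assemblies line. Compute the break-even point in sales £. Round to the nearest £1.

Contribution margin per unit = £207.56 − £104.59 = £102.97, a CM ratio of £102.97 ÷ £207.56 = 0.4961.
Break-even sales = FC ÷ CM ratio = £3,234,400 × £207.56 / £102.97 = £6,519,686.

£6,519,686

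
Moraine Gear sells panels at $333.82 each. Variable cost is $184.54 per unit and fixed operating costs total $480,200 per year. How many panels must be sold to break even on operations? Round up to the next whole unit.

Each unit contributes $333.82 − $184.54 = $149.28.
Units to break even: $480,200 ÷ $149.28 = 3,216.77, rounded up to 3,217.

3,217 panels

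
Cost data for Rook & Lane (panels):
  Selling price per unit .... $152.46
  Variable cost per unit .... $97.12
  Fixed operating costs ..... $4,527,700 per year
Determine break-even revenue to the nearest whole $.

Contribution margin per unit = $152.46 − $97.12 = $55.34, a CM ratio of $55.34 ÷ $152.46 = 0.3630.
Break-even sales = FC ÷ CM ratio = $4,527,700 × $152.46 / $55.34 = $12,473,674.

$12,473,674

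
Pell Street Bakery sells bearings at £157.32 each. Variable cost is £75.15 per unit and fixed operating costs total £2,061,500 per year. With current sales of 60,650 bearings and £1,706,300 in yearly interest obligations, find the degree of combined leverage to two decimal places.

Total contribution margin = 60,650 × £82.17 = £4,983,610.50.
EBIT = £4,983,610.50 − £2,061,500 = £2,922,110.50. Interest = £1,706,300.00, so EBIT − I = £1,215,810.50.
DCL = contribution ÷ (EBIT − I) = £4,983,610.50 ÷ £1,215,810.50 = 4.0990.

4.10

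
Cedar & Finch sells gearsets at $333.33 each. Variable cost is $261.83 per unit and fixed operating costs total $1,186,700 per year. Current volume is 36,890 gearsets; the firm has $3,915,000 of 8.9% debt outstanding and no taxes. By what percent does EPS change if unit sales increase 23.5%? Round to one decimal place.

+56.2%

Total contribution margin = 36,890 × $71.50 = $2,637,635.00.
Subtracting fixed costs: EBIT = $2,637,635.00 − $1,186,700 = $1,450,935.00.
After interest of $348,435.00, pre-tax earnings = $1,102,500.00.
DCL = total CM / (EBIT − I) = $2,637,635.00 / $1,102,500.00 = 2.3924.
%ΔEPS = DCL × %ΔSales = 2.3924 × +23.5% = +56.2%.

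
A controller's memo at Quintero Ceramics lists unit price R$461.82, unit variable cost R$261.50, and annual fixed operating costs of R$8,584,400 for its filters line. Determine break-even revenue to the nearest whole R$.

Contribution margin per unit = R$461.82 − R$261.50 = R$200.32, a CM ratio of R$200.32 ÷ R$461.82 = 0.4338.
Break-even sales = FC ÷ CM ratio = R$8,584,400 × R$461.82 / R$200.32 = R$19,790,573.

R$19,790,573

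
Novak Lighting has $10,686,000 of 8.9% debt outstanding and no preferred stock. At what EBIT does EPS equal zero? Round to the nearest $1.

$951,054

Annual interest = 8.9% × $10,686,000 = $951,054.00.
Without preferred stock the financial break-even is simply EBIT = interest = $951,054.00.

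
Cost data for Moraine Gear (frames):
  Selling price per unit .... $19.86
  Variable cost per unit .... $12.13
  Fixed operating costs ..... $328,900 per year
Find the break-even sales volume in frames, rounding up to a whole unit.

42,549 frames

Unit CM = price − variable cost = $19.86 − $12.13 = $7.73.
Units to break even: $328,900 ÷ $7.73 = 42,548.51, rounded up to 42,549.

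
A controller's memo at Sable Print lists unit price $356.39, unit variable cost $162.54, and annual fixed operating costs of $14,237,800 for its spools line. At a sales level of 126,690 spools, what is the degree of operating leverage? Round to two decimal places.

2.38

At 126,690 units, contribution = 126,690 × $193.85 = $24,558,856.50.
Subtracting fixed costs: EBIT = $24,558,856.50 − $14,237,800 = $10,321,056.50.
Degree of operating leverage = $24,558,856.50 / $10,321,056.50 = 2.3795.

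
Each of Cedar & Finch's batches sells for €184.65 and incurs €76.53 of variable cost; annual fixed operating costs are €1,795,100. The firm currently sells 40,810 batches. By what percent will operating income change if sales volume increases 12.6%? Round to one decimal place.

+21.2%

At 40,810 units, contribution = 40,810 × €108.12 = €4,412,377.20.
EBIT = €4,412,377.20 − €1,795,100 = €2,617,277.20.
DOL = contribution ÷ EBIT = €4,412,377.20 ÷ €2,617,277.20 = 1.6859.
Operating income changes by 1.6859 × +12.6% = +21.2%.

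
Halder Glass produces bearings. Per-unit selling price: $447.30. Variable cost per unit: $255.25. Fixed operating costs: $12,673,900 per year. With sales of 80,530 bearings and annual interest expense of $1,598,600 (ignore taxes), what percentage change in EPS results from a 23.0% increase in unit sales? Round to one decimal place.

At 80,530 units, contribution = 80,530 × $192.05 = $15,465,786.50.
EBIT = $15,465,786.50 − $12,673,900 = $2,791,886.50.
Interest = $1,598,600.00, so EBIT − I = $1,193,286.50.
Degree of combined leverage = contribution ÷ (EBIT − I) = $15,465,786.50 ÷ $1,193,286.50 = 12.9607.
%ΔEPS = DCL × %ΔSales = 12.9607 × +23.0% = +298.1%.

+298.1%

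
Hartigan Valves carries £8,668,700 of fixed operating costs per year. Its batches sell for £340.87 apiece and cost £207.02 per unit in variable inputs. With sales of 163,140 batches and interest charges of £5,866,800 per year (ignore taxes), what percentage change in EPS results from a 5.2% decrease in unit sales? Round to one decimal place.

Total contribution margin = 163,140 × £133.85 = £21,836,289.00.
Subtracting fixed costs: EBIT = £21,836,289.00 − £8,668,700 = £13,167,589.00.
After interest of £5,866,800.00, pre-tax earnings = £7,300,789.00.
DCL = total CM / (EBIT − I) = £21,836,289.00 / £7,300,789.00 = 2.9909.
%ΔEPS = DCL × %ΔSales = 2.9909 × -5.2% = -15.6%.

-15.6%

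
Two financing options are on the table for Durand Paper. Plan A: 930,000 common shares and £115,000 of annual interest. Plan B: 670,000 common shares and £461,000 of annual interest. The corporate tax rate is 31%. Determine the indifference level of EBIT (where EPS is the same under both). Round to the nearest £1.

At indifference, (EBIT − 115,000)(1 − t)/930,000 = (EBIT − 461,000)(1 − t)/670,000.
Cancelling (1 − t) and cross-multiplying: 670,000·(EBIT − 115,000) = 930,000·(EBIT − 461,000).
EBIT × (930,000 − 670,000) = 461,000 × 930,000 − 115,000 × 670,000 = 351,680,000,000, so EBIT = 351,680,000,000 ÷ 260,000 = 1,352,615.38.

£1,352,615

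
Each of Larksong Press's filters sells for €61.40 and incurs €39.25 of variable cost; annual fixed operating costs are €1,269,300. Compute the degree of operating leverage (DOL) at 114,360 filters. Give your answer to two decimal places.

Contribution at this volume is 114,360 × €22.15 = €2,533,074.00.
EBIT = €2,533,074.00 − €1,269,300 = €1,263,774.00.
Degree of operating leverage = €2,533,074.00 / €1,263,774.00 = 2.0044.

2.00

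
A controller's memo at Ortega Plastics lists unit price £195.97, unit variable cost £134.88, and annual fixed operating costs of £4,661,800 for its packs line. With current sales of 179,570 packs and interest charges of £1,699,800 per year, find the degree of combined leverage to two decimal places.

2.38

At 179,570 units, contribution = 179,570 × £61.09 = £10,969,931.30.
Subtracting fixed costs: EBIT = £10,969,931.30 − £4,661,800 = £6,308,131.30. Interest = £1,699,800.00, so EBIT − I = £4,608,331.30.
DCL = contribution ÷ (EBIT − I) = £10,969,931.30 ÷ £4,608,331.30 = 2.3805.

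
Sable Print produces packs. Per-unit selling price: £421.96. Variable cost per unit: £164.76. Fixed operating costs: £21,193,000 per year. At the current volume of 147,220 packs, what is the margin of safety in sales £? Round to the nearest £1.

Each unit contributes £421.96 − £164.76 = £257.20. Break-even units = £21,193,000 ÷ £257.20 = 82,398.91; break-even revenue = 82,398.91 × £421.96 = £34,769,044.63.
Actual sales revenue = 147,220 × £421.96 = £62,120,951.20.
Margin of safety = £62,120,951.20 − £34,769,044.63 = £27,351,907.

£27,351,907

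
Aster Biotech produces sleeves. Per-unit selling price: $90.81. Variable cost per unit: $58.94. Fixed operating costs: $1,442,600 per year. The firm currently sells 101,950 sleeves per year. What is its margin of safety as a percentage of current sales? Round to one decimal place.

55.6%

Unit CM = price − variable cost = $90.81 − $58.94 = $31.87. Break-even units = $1,442,600 ÷ $31.87 = 45,265.14; break-even revenue = 45,265.14 × $90.81 = $4,110,527.33.
Current sales = 101,950 × $90.81 = $9,258,079.50.
Margin of safety = ($9,258,079.50 − $4,110,527.33) ÷ $9,258,079.50 = 55.6%.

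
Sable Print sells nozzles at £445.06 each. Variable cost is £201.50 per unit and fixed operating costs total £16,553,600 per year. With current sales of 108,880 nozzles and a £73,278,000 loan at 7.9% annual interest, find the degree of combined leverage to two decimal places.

6.35

At 108,880 units, contribution = 108,880 × £243.56 = £26,518,812.80.
Operating income = contribution − fixed costs = £26,518,812.80 − £16,553,600 = £9,965,212.80. Interest = £5,788,962.00.
DOL = £26,518,812.80 ÷ £9,965,212.80 = 2.6611; DFL = £9,965,212.80 ÷ £4,176,250.80 = 2.3862.
DCL = DOL × DFL = 2.6611 × 2.3862 = 6.3499.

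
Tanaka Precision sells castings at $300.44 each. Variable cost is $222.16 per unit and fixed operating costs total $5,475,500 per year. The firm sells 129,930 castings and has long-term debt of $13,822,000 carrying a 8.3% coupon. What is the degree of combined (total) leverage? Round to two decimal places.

Total contribution margin = 129,930 × $78.28 = $10,170,920.40.
EBIT = $10,170,920.40 − $5,475,500 = $4,695,420.40. Interest = $1,147,226.00, so EBIT − I = $3,548,194.40.
Degree of total leverage = total CM / (EBIT − interest) = $10,170,920.40 / $3,548,194.40 = 2.8665.

2.87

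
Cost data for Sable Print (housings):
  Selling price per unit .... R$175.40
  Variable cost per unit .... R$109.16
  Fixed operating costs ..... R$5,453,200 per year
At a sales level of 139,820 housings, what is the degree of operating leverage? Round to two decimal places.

2.43

At 139,820 units, contribution = 139,820 × R$66.24 = R$9,261,676.80.
EBIT = R$9,261,676.80 − R$5,453,200 = R$3,808,476.80.
Degree of operating leverage = R$9,261,676.80 / R$3,808,476.80 = 2.4319.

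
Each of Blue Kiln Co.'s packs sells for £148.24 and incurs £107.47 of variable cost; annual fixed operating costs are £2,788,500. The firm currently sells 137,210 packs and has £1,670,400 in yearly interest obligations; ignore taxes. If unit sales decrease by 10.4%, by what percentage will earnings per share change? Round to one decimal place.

-51.3%

At 137,210 units, contribution = 137,210 × £40.77 = £5,594,051.70.
Operating income = contribution − fixed costs = £5,594,051.70 − £2,788,500 = £2,805,551.70.
After interest of £1,670,400.00, pre-tax earnings = £1,135,151.70.
Degree of combined leverage = contribution ÷ (EBIT − I) = £5,594,051.70 ÷ £1,135,151.70 = 4.9280.
EPS therefore changes by 4.9280 × (-10.4%) = -51.3%.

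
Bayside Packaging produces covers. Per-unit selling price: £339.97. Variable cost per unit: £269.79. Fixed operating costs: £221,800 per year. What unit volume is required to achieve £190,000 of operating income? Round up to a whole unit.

5,868 covers

Contribution margin per unit = £339.97 − £269.79 = £70.18.
Need Q such that Q × £70.18 − £221,800 = £190,000, i.e. Q = £411,800 / £70.18 = 5,867.77 → 5,868.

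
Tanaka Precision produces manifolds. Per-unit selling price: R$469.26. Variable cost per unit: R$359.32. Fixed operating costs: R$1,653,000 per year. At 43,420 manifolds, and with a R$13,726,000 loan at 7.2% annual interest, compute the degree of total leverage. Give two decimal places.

Contribution at this volume is 43,420 × R$109.94 = R$4,773,594.80.
Subtracting fixed costs: EBIT = R$4,773,594.80 − R$1,653,000 = R$3,120,594.80. Interest = R$988,272.00.
DOL = R$4,773,594.80 ÷ R$3,120,594.80 = 1.5297; DFL = R$3,120,594.80 ÷ R$2,132,322.80 = 1.4635.
DCL = DOL × DFL = 1.5297 × 1.4635 = 2.2387.

2.24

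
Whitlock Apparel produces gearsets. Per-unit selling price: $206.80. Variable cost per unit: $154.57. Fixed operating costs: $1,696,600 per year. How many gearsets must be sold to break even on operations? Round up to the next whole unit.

Each unit contributes $206.80 − $154.57 = $52.23.
Units to break even: $1,696,600 ÷ $52.23 = 32,483.25, rounded up to 32,484.

32,484 gearsets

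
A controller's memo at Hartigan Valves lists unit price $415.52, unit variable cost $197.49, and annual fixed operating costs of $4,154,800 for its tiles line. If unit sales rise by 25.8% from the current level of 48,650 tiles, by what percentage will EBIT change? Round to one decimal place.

+42.4%

Contribution at this volume is 48,650 × $218.03 = $10,607,159.50.
Operating income = contribution − fixed costs = $10,607,159.50 − $4,154,800 = $6,452,359.50.
So DOL = total CM / EBIT = $10,607,159.50 / $6,452,359.50 = 1.6439.
%ΔEBIT = DOL × %ΔSales = 1.6439 × +25.8% = +42.4%.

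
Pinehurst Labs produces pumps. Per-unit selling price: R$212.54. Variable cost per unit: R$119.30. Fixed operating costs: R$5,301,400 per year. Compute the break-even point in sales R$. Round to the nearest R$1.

CM per unit = R$212.54 − R$119.30 = R$93.24; CM ratio = R$93.24 / R$212.54 = 0.4387.
Break-even sales = FC ÷ CM ratio = R$5,301,400 × R$212.54 / R$93.24 = R$12,084,508.

R$12,084,508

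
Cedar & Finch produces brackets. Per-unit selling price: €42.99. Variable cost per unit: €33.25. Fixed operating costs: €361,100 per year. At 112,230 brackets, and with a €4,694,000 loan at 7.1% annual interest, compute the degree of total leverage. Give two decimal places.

2.74

Contribution at this volume is 112,230 × €9.74 = €1,093,120.20.
EBIT = €1,093,120.20 − €361,100 = €732,020.20. Interest = €333,274.00.
DOL = €1,093,120.20 ÷ €732,020.20 = 1.4933; DFL = €732,020.20 ÷ €398,746.20 = 1.8358.
Combined leverage = 1.4933 × 1.8358 = 2.7414.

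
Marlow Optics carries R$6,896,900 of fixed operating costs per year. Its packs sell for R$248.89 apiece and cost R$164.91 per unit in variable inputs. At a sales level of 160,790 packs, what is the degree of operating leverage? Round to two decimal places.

At 160,790 units, contribution = 160,790 × R$83.98 = R$13,503,144.20.
EBIT = R$13,503,144.20 − R$6,896,900 = R$6,606,244.20.
So DOL = total CM / EBIT = R$13,503,144.20 / R$6,606,244.20 = 2.0440.

2.04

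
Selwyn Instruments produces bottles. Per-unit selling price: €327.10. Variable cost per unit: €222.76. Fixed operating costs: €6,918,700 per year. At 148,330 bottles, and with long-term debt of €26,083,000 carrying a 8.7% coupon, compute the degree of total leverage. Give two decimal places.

At 148,330 units, contribution = 148,330 × €104.34 = €15,476,752.20.
Operating income = contribution − fixed costs = €15,476,752.20 − €6,918,700 = €8,558,052.20. Interest = €2,269,221.00.
DOL = €15,476,752.20 ÷ €8,558,052.20 = 1.8084; DFL = €8,558,052.20 ÷ €6,288,831.20 = 1.3608.
DCL = DOL × DFL = 1.8084 × 1.3608 = 2.4609.

2.46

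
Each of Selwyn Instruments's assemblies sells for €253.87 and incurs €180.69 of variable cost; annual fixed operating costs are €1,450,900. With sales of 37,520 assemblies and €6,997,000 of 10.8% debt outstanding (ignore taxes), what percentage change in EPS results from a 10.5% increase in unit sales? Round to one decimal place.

+53.5%

Contribution at this volume is 37,520 × €73.18 = €2,745,713.60.
EBIT = €2,745,713.60 − €1,450,900 = €1,294,813.60.
Interest = €755,676.00, so EBIT − I = €539,137.60.
DCL = total CM / (EBIT − I) = €2,745,713.60 / €539,137.60 = 5.0928.
EPS therefore changes by 5.0928 × (+10.5%) = +53.5%.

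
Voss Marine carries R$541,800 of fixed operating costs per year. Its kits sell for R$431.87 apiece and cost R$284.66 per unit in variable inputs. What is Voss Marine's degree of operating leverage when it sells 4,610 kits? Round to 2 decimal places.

Total contribution margin = 4,610 × R$147.21 = R$678,638.10.
Subtracting fixed costs: EBIT = R$678,638.10 − R$541,800 = R$136,838.10.
Degree of operating leverage = R$678,638.10 / R$136,838.10 = 4.9594.

4.96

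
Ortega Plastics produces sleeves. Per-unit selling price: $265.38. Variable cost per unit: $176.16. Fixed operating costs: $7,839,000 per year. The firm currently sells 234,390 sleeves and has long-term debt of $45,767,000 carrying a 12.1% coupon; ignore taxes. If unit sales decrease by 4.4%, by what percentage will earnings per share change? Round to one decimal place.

At 234,390 units, contribution = 234,390 × $89.22 = $20,912,275.80.
Subtracting fixed costs: EBIT = $20,912,275.80 − $7,839,000 = $13,073,275.80.
Interest = $5,537,807.00, so EBIT − I = $7,535,468.80.
Degree of combined leverage = contribution ÷ (EBIT − I) = $20,912,275.80 ÷ $7,535,468.80 = 2.7752.
EPS therefore changes by 2.7752 × (-4.4%) = -12.2%.

-12.2%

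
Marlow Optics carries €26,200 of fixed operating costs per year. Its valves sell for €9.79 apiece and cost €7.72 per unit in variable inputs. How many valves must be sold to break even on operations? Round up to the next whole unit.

Each unit contributes €9.79 − €7.72 = €2.07.
Break-even volume = fixed costs ÷ CM per unit = €26,200 ÷ €2.07 = 12,657.00, so 12,658 valves.

12,658 valves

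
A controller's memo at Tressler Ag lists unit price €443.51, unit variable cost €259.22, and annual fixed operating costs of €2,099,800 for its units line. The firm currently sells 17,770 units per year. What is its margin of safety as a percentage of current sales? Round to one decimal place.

Contribution margin per unit = €443.51 − €259.22 = €184.29. Break-even units = €2,099,800 ÷ €184.29 = 11,394.00; break-even revenue = 11,394.00 × €443.51 = €5,053,352.31.
Actual sales revenue = 17,770 × €443.51 = €7,881,172.70.
Margin of safety = (€7,881,172.70 − €5,053,352.31) ÷ €7,881,172.70 = 35.9%.

35.9%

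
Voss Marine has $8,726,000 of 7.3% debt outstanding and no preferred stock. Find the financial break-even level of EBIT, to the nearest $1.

$636,998

Annual interest = 7.3% × $8,726,000 = $636,998.00.
With no preferred dividends, EPS = 0 when EBIT exactly covers interest, so the financial break-even EBIT is $636,998.00.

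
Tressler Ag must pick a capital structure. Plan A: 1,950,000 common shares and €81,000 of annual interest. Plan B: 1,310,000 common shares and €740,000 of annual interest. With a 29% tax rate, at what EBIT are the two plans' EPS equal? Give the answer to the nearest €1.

€2,088,891

Set EPS_A = EPS_B: (EBIT − €81,000)(1 − 0.29) ÷ 1,950,000 = (EBIT − €740,000)(1 − 0.29) ÷ 1,310,000.
The (1 − t) factor cancels: (EBIT − 81,000) × 1,310,000 = (EBIT − 740,000) × 1,950,000.
EBIT × (1,950,000 − 1,310,000) = 740,000 × 1,950,000 − 81,000 × 1,310,000 = 1,336,890,000,000, so EBIT = 1,336,890,000,000 ÷ 640,000 = 2,088,890.62.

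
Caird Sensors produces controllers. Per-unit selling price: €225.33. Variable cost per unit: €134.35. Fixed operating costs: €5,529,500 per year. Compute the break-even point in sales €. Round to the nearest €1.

CM per unit = €225.33 − €134.35 = €90.98; CM ratio = €90.98 / €225.33 = 0.4038.
Break-even revenue = fixed costs × price ÷ CM = €5,529,500 × €225.33 ÷ €90.98 = €13,694,903.

€13,694,903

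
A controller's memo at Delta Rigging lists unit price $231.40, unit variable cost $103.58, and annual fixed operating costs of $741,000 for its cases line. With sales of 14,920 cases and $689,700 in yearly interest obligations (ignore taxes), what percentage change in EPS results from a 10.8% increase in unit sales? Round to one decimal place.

+43.2%

Total contribution margin = 14,920 × $127.82 = $1,907,074.40.
EBIT = $1,907,074.40 − $741,000 = $1,166,074.40.
After interest of $689,700.00, pre-tax earnings = $476,374.40.
DCL = total CM / (EBIT − I) = $1,907,074.40 / $476,374.40 = 4.0033.
%ΔEPS = DCL × %ΔSales = 4.0033 × +10.8% = +43.2%.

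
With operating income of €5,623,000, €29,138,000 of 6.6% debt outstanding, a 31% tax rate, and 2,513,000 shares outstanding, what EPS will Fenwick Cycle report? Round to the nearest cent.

€1.02

Pre-tax income = €5,623,000 − €1,923,108.00 = €3,699,892.00.
Net income = €3,699,892.00 × (1 − 0.31) = €2,552,925.48.
EPS = €2,552,925.48 ÷ 2,513,000 = €1.02.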